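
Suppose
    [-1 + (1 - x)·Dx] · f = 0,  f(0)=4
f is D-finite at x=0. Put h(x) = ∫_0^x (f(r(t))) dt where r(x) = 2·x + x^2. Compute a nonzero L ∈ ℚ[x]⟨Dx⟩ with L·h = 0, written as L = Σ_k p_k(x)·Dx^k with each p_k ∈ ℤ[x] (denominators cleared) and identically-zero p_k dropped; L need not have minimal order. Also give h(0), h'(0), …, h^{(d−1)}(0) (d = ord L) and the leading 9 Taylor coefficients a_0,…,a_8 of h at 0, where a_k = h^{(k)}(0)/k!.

f: a_k = 4, 4, 4, 4, 4, 4, 4, 4, 4, …
f∘r: x↦r, Dx↦Dx/r' in L_f ⇒ L₀.
∫: right-multiply L₀ by Dx.
L = (2 + 2·x)·Dx + (-1 + 2·x + x^2)·Dx^2  (order 2).
h: a_k = 0, 4, 4, 20/3, 12, 116/5, 140/3, 676/7, 204, …
ICs: h(0) = 0, h′(0) = 4.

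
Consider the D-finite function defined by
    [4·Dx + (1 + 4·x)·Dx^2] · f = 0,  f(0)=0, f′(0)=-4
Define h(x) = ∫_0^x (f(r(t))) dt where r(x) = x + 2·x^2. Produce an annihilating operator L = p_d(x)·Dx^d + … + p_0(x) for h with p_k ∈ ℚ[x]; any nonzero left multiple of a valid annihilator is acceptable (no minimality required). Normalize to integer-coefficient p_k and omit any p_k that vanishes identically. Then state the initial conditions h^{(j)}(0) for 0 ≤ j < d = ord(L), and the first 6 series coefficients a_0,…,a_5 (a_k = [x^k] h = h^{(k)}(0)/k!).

f: a_k = 0, -4, 8, -64/3, 64, -1024/5, …
f∘r: x↦r, Dx↦Dx/r' in L_f ⇒ L₀.
h=∫h₀ ⇒ L = L₀·Dx.
L = (16·x + 32·x^2)·Dx^2 + (1 + 8·x + 24·x^2 + 32·x^3)·Dx^3  (order 3).
h: a_k = 0, 0, -2, 0, 8/3, -32/5, …
ICs: h(0) = 0, h′(0) = 0, h′′(0) = -4.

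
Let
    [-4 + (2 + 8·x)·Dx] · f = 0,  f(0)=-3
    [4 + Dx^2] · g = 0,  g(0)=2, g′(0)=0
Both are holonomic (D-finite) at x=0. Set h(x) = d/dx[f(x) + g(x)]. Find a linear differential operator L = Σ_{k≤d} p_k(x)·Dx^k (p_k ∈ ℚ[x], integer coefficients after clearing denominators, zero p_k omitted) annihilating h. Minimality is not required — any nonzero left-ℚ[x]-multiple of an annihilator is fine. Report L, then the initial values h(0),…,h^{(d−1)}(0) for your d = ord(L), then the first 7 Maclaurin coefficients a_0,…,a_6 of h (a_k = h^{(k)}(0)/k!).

L = (-32 - 16·x - 32·x^2) + (-4 - 24·x - 48·x^2 - 64·x^3)·Dx + (-8 - 4·x - 8·x^2)·Dx^2 + (-1 - 6·x - 12·x^2 - 16·x^3)·Dx^3  (order 3).
h: a_k = -6, 4, -36, 376/3, -420, 22664/15, -5544, …
ICs: h(0) = -6, h′(0) = 4, h′′(0) = -72.

f: a_k = -3, -6, 6, -12, 30, -84, 252, …
g: a_k = 2, 0, -4, 0, 4/3, 0, -8/45, …
Sum ⇒ L₀ = lclm(L_f,L_g) in ℚ(x)⟨Dx⟩.
Derive L from L₀ (diff closure).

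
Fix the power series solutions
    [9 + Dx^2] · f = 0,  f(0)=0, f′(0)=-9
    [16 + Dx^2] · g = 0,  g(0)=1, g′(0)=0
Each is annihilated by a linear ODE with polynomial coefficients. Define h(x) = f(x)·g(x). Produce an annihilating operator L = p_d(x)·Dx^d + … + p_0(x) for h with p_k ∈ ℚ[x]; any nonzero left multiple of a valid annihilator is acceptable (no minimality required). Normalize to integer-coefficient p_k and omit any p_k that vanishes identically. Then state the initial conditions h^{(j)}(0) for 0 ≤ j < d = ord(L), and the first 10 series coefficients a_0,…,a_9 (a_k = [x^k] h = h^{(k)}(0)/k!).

L = 49 + 50·Dx^2 + Dx^4  (order 4).
h: a_k = 0, -9, 0, 171/2, 0, -8403/40, 0, 137257/560, 0, -747289/4480, …
ICs: h(0) = 0, h′(0) = -9, h′′(0) = 0, h′′′(0) = 513.

f: a_k = 0, -9, 0, 27/2, 0, -243/40, 0, 729/560, 0, -729/4480, …
g: a_k = 1, 0, -8, 0, 32/3, 0, -256/45, 0, 512/315, 0, …
Product ⇒ symmetric product L₀, ord ≤ 4.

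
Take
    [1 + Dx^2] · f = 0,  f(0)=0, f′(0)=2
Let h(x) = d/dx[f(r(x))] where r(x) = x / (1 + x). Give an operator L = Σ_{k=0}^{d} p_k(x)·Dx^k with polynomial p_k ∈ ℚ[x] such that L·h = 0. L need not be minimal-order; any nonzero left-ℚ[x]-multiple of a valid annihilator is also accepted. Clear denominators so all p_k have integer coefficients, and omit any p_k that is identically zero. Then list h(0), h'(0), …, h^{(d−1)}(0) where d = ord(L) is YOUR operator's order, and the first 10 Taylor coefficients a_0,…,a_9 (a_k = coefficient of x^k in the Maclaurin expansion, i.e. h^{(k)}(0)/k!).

f: a_k = 0, 2, 0, -1/3, 0, 1/60, 0, -1/2520, 0, 1/181440, …
L₀ from L_f via x↦r, Dx↦r'^{-1}Dx.
Derive L from L₀ (diff closure).
L = (7 + 12·x + 6·x^2) + (6 + 18·x + 18·x^2 + 6·x^3)·Dx + (1 + 4·x + 6·x^2 + 4·x^3 + x^4)·Dx^2  (order 2).
h: a_k = 2, -4, 5, -4, 1/12, 15/2, -6931/360, 1591/45, -224179/4032, 159935/2016, …
ICs: h(0) = 2, h′(0) = -4.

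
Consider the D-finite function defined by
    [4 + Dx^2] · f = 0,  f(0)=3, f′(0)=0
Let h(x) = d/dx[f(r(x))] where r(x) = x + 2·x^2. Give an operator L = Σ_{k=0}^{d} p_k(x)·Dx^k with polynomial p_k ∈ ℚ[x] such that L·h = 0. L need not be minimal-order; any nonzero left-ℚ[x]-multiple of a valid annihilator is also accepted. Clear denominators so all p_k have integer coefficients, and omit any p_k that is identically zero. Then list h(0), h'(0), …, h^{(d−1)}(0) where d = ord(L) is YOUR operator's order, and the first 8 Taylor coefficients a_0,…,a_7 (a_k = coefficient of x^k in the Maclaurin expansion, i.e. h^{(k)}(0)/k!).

L = (52 + 64·x + 384·x^2 + 1024·x^3 + 1024·x^4) + (-12 - 48·x)·Dx + (1 + 8·x + 16·x^2)·Dx^2  (order 2).
h: a_k = 0, -12, -72, -88, 80, 1432/5, 2128/5, 13456/105, …
ICs: h(0) = 0, h′(0) = -12.

f: a_k = 3, 0, -6, 0, 2, 0, -4/15, 0, …
Change of var in L_f (x↦r) gives L₀.
Differentiate: ansatz ord ≤ ord L₀ ⇒ L.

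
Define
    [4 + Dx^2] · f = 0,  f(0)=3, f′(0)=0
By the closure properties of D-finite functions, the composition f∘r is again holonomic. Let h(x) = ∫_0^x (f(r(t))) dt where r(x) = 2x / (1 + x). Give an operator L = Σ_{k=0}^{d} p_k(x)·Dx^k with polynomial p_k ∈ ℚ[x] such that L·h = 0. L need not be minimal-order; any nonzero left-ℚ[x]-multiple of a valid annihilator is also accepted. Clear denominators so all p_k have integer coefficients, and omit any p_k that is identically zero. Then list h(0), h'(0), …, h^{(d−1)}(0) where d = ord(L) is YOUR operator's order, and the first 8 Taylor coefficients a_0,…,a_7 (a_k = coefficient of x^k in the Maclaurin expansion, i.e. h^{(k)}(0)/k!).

L = 16·Dx + (2 + 6·x + 6·x^2 + 2·x^3)·Dx^2 + (1 + 4·x + 6·x^2 + 4·x^3 + x^4)·Dx^3  (order 3).
h: a_k = 0, 3, 0, -8, 12, -8, -16/3, 392/15, …
ICs: h(0) = 0, h′(0) = 3, h′′(0) = 0.

f: a_k = 3, 0, -6, 0, 2, 0, -4/15, 0, …
h₀=f(r): pull back L_f along r ⇒ L₀.
Integrate: L := L₀·Dx.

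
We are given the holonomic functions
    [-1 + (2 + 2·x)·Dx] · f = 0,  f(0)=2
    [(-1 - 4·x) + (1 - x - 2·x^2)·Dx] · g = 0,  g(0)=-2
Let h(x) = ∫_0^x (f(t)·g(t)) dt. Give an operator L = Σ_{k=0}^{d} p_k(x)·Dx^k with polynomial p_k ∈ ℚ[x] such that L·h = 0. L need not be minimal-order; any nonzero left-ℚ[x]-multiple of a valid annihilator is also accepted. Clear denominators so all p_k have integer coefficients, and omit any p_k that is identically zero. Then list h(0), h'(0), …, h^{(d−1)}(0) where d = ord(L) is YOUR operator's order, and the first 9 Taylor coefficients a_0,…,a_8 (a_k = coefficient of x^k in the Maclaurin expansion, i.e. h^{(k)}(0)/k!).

L = (3 + 6·x)·Dx + (-2 + 2·x + 4·x^2)·Dx^2  (order 2).
h: a_k = 0, -4, -3, -9/2, -103/16, -1683/160, -2223/128, -53583/1792, -213903/4096, …
ICs: h(0) = 0, h′(0) = -4.

f: a_k = 2, 1, -1/4, 1/8, -5/64, 7/128, -21/512, 33/1024, -429/16384, …
g: a_k = -2, -2, -6, -10, -22, -42, -86, -170, -342, …
L₀ := L_f ⊗_s L_g (sym. prod.), ord ≤ 1.
h=∫h₀ ⇒ L = L₀·Dx.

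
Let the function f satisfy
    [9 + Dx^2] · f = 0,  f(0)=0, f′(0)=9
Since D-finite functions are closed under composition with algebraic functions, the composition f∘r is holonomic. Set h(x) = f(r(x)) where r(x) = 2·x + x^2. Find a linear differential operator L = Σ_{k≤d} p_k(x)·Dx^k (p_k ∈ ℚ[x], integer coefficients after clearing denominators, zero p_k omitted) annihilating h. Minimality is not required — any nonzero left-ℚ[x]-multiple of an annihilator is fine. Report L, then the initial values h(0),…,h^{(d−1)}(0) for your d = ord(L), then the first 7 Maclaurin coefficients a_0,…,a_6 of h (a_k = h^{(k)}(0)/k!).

L = (36 + 108·x + 108·x^2 + 36·x^3) - Dx + (1 + x)·Dx^2  (order 2).
h: a_k = 0, 18, 9, -108, -162, 567/5, 945/2, …
ICs: h(0) = 0, h′(0) = 18.

f: a_k = 0, 9, 0, -27/2, 0, 243/40, 0, …
Change of var in L_f (x↦r) gives L₀.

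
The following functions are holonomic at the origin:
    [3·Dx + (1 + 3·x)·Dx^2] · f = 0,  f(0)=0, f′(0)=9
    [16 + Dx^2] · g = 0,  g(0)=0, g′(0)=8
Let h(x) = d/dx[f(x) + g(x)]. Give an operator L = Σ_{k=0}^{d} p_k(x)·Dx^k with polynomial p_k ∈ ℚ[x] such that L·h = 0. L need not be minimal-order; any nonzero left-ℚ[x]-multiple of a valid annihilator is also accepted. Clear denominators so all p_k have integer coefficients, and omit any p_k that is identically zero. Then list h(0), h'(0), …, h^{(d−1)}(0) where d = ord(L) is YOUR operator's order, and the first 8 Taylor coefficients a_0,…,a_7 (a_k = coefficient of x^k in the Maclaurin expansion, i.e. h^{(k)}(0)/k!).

f: a_k = 0, 9, -27/2, 27, -243/4, 729/5, -729/2, 6561/7, …
g: a_k = 0, 8, 0, -64/3, 0, 256/15, 0, -2048/315, …
Sum ⇒ L₀ = lclm(L_f,L_g) in ℚ(x)⟨Dx⟩.
Differentiate: ansatz ord ≤ ord L₀ ⇒ L.
L = (1680 + 2304·x + 3456·x^2) + (272 + 1584·x + 3456·x^2 + 3456·x^3)·Dx + (105 + 144·x + 216·x^2)·Dx^2 + (17 + 99·x + 216·x^2 + 216·x^3)·Dx^3  (order 3).
h: a_k = 17, -27, 17, -243, 2443/3, -2187, 293197/45, -19683, …
ICs: h(0) = 17, h′(0) = -27, h′′(0) = 34.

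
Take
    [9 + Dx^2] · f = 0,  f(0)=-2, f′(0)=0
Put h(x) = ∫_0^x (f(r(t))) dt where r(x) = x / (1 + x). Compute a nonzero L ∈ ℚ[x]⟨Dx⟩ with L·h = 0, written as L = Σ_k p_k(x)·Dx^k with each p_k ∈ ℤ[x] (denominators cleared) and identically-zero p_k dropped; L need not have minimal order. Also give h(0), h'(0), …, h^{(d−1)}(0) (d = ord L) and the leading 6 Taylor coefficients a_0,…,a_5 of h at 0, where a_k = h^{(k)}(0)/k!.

L = 9·Dx + (2 + 6·x + 6·x^2 + 2·x^3)·Dx^2 + (1 + 4·x + 6·x^2 + 4·x^3 + x^4)·Dx^3  (order 3).
h: a_k = 0, -2, 0, 3, -9/2, 81/20, …
ICs: h(0) = 0, h′(0) = -2, h′′(0) = 0.

f: a_k = -2, 0, 9, 0, -27/4, 0, …
h₀=f(r): pull back L_f along r ⇒ L₀.
h=∫₀ˣh₀: take L = L₀·Dx.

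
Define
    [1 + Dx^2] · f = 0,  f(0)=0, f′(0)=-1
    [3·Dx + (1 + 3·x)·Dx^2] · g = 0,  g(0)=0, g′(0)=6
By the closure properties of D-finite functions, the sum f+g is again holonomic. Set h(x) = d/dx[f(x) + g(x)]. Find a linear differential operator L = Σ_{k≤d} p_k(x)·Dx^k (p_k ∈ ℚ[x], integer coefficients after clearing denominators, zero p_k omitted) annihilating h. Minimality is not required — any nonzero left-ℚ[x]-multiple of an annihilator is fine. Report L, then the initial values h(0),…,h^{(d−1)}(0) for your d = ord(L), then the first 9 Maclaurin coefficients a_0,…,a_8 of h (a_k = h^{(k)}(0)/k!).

L = (165 + 18·x + 27·x^2) + (19 + 63·x + 27·x^2 + 27·x^3)·Dx + (165 + 18·x + 27·x^2)·Dx^2 + (19 + 63·x + 27·x^2 + 27·x^3)·Dx^3  (order 3).
h: a_k = 5, -18, 109/2, -162, 11663/24, -1458, 3149281/720, -13122, 1587237119/40320, …
ICs: h(0) = 5, h′(0) = -18, h′′(0) = 109.

f: a_k = 0, -1, 0, 1/6, 0, -1/120, 0, 1/5040, 0, …
g: a_k = 0, 6, -9, 18, -81/2, 486/5, -243, 4374/7, -6561/4, …
f+g: L₀ = lclm(L_f,L_g), ord ≤ 2+2.
Derive L from L₀ (diff closure).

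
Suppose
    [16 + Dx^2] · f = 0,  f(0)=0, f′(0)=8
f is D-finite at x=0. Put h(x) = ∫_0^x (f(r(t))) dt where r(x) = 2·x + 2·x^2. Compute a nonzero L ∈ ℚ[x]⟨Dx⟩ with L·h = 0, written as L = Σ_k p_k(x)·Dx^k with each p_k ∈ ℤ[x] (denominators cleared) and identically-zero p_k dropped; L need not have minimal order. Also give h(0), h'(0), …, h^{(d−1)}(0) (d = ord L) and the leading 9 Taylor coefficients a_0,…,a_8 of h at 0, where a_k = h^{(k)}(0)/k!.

L = (64 + 384·x + 768·x^2 + 512·x^3)·Dx - 2·Dx^2 + (1 + 2·x)·Dx^3  (order 3).
h: a_k = 0, 0, 8, 16/3, -128/3, -512/5, 256/45, 2560/7, 182272/315, …
ICs: h(0) = 0, h′(0) = 0, h′′(0) = 16.

f: a_k = 0, 8, 0, -64/3, 0, 256/15, 0, -2048/315, 0, …
f∘r: x↦r, Dx↦Dx/r' in L_f ⇒ L₀.
Integrate: L := L₀·Dx.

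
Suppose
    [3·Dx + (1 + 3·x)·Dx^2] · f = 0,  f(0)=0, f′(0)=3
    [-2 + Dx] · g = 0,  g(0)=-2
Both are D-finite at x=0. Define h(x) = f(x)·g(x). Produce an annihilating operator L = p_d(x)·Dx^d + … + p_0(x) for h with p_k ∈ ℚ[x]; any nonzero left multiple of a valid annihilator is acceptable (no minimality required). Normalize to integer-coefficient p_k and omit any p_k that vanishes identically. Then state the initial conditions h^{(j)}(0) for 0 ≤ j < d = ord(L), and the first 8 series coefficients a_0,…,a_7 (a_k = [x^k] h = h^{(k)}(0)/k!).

f: a_k = 0, 3, -9/2, 9, -81/4, 243/5, -243/2, 2187/7, …
g: a_k = -2, -4, -4, -8/3, -4/3, -8/15, -8/45, -16/315, …
Product ⇒ symmetric product L₀, ord ≤ 2.
L = (-2 + 12·x) + (-1 - 12·x)·Dx + (1 + 3·x)·Dx^2  (order 2).
h: a_k = 0, -6, -3, -12, 29/2, -221/5, 110, -30386/105, …
ICs: h(0) = 0, h′(0) = -6.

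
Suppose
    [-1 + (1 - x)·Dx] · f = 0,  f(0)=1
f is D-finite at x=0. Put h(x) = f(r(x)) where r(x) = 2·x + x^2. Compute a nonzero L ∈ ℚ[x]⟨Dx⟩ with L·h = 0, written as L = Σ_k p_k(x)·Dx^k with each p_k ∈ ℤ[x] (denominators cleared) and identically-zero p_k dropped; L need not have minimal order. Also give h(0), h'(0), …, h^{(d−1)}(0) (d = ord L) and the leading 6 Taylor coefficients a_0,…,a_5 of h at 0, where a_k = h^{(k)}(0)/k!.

f: a_k = 1, 1, 1, 1, 1, 1, …
L₀ from L_f via x↦r, Dx↦r'^{-1}Dx.
L = (2 + 2·x) + (-1 + 2·x + x^2)·Dx  (order 1).
h: a_k = 1, 2, 5, 12, 29, 70, …
ICs: h(0) = 1.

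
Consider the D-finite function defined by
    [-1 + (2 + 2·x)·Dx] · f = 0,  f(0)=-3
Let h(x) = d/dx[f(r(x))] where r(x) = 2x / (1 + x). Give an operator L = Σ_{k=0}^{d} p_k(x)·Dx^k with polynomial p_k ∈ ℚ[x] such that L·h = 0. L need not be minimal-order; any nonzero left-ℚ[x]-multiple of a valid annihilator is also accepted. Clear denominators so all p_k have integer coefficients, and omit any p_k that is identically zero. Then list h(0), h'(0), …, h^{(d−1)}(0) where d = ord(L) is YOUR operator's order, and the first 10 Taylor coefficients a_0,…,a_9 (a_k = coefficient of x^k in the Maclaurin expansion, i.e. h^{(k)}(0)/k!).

f: a_k = -3, -3/2, 3/8, -3/16, 15/128, -21/256, 63/1024, -99/2048, 1287/32768, -2145/65536, …
Substitute x→r, Dx→(1/r')Dx; clear ⇒ L₀.
Derive L from L₀ (diff closure).
L = (-3 - 6·x) + (-1 - 4·x - 3·x^2)·Dx  (order 1).
h: a_k = -3, 9, -45/2, 111/2, -1125/8, 2943/8, -15813/16, 43335/16, -963873/128, 2708355/128, …
ICs: h(0) = -3.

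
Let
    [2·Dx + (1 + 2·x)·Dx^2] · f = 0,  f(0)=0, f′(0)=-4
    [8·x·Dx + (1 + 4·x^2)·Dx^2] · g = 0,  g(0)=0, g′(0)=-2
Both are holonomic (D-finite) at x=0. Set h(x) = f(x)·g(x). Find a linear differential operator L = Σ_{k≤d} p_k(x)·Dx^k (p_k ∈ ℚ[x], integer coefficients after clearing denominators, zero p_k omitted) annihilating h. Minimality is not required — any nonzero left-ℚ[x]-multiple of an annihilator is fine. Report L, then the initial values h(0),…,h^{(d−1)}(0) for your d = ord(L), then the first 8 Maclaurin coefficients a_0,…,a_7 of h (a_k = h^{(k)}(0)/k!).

f: a_k = 0, -4, 4, -16/3, 8, -64/5, 64/3, -256/7, …
g: a_k = 0, -2, 0, 8/3, 0, -32/5, 0, 128/7, …
Sym-product of L_f,L_g gives L₀ (≤ ord 4).
L = (192 + 704·x + 2560·x^2 + 9984·x^3 + 15360·x^4 + 13312·x^5 + 4096·x^7)·Dx + (72 + 992·x + 4928·x^2 + 15488·x^3 + 34816·x^4 + 47616·x^5 + 35840·x^6 + 6144·x^7 + 14336·x^8)·Dx^2 + (24 + 256·x + 1536·x^2 + 4992·x^3 + 11520·x^4 + 19968·x^5 + 24576·x^6 + 18432·x^7 + 6144·x^8 + 8192·x^9)·Dx^3 + (5 + 36·x + 148·x^2 + 448·x^3 + 1056·x^4 + 1920·x^5 + 2688·x^6 + 3072·x^7 + 2304·x^8 + 1024·x^9 + 1024·x^10)·Dx^4  (order 4).
h: a_k = 0, 0, 8, -8, 0, -16/3, 1664/45, -704/15, …
ICs: h(0) = 0, h′(0) = 0, h′′(0) = 16, h′′′(0) = -48.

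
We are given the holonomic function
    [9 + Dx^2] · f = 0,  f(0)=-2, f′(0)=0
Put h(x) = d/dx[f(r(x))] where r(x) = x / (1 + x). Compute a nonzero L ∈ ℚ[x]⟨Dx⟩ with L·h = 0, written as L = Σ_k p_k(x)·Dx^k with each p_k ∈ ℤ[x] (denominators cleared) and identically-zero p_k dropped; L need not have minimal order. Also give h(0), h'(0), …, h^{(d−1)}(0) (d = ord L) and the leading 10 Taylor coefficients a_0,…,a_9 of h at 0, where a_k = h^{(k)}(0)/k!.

L = (15 + 12·x + 6·x^2) + (6 + 18·x + 18·x^2 + 6·x^3)·Dx + (1 + 4·x + 6·x^2 + 4·x^3 + x^4)·Dx^2  (order 2).
h: a_k = 0, 18, -54, 81, -45, -2457/20, 9639/20, -293553/280, 491913/280, -5432751/2240, …
ICs: h(0) = 0, h′(0) = 18.

f: a_k = -2, 0, 9, 0, -27/4, 0, 81/40, 0, -729/2240, 0, …
Substitute x→r, Dx→(1/r')Dx; clear ⇒ L₀.
h=h₀': d/dx-closure on L₀ ⇒ L.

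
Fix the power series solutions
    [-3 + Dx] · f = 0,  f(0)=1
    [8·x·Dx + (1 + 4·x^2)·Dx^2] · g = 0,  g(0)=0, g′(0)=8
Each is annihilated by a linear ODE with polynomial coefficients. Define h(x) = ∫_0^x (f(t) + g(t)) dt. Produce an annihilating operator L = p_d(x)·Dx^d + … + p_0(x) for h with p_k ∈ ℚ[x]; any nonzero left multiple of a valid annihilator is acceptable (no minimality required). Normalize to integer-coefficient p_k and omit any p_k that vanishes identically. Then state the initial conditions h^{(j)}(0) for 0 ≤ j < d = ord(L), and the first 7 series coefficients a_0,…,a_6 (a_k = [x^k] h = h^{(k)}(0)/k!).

L = (24 - 72·x - 288·x^2 - 288·x^3)·Dx^2 + (-17 + 24·x^2 - 144·x^4)·Dx^3 + (3 + 8·x + 24·x^2 + 32·x^3 + 48·x^4)·Dx^4  (order 4).
h: a_k = 0, 1, 11/2, 3/2, -37/24, 27/40, 221/48, …
ICs: h(0) = 0, h′(0) = 1, h′′(0) = 11, h′′′(0) = 9.

f: a_k = 1, 3, 9/2, 9/2, 27/8, 81/40, 81/80, …
g: a_k = 0, 8, 0, -32/3, 0, 128/5, 0, …
f+g: L₀ = lclm(L_f,L_g), ord ≤ 1+2.
h=∫h₀ ⇒ L = L₀·Dx.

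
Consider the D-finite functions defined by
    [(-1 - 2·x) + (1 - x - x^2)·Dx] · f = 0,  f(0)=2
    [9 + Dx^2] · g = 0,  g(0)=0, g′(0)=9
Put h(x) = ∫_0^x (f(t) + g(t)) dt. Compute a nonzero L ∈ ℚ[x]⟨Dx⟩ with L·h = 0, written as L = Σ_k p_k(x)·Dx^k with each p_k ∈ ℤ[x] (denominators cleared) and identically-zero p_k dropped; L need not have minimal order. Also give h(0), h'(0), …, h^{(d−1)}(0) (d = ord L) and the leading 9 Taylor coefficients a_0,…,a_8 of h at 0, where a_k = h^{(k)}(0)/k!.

L = (243 + 432·x - 81·x^2 + 216·x^3 + 405·x^4 + 162·x^5)·Dx + (-117 + 225·x + 36·x^2 - 297·x^3 + 54·x^4 + 243·x^5 + 81·x^6)·Dx^2 + (27 + 48·x - 9·x^2 + 24·x^3 + 45·x^4 + 18·x^5)·Dx^3 + (-13 + 25·x + 4·x^2 - 33·x^3 + 6·x^4 + 27·x^5 + 9·x^6)·Dx^4  (order 4).
h: a_k = 0, 2, 11/2, 4/3, -15/8, 2, 883/240, 26/7, 22791/4480, …
ICs: h(0) = 0, h′(0) = 2, h′′(0) = 11, h′′′(0) = 8.

f: a_k = 2, 2, 4, 6, 10, 16, 26, 42, 68, …
g: a_k = 0, 9, 0, -27/2, 0, 243/40, 0, -729/560, 0, …
Weyl lclm of L_f,L_g ⇒ L₀ (ord ≤ 3).
h=∫h₀ ⇒ L = L₀·Dx.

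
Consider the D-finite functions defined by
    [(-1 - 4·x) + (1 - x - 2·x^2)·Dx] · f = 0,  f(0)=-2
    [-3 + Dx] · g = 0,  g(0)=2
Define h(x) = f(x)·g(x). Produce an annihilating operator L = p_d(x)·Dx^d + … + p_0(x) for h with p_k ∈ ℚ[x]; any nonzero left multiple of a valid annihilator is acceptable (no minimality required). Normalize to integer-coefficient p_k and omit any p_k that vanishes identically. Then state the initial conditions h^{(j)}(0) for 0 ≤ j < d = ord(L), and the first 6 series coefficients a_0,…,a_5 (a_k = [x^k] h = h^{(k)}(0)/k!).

L = (4 + x - 6·x^2) + (-1 + x + 2·x^2)·Dx  (order 1).
h: a_k = -4, -16, -42, -92, -379/2, -1908/5, …
ICs: h(0) = -4.

f: a_k = -2, -2, -6, -10, -22, -42, …
g: a_k = 2, 6, 9, 9, 27/4, 81/20, …
Sym-product of L_f,L_g gives L₀ (≤ ord 1).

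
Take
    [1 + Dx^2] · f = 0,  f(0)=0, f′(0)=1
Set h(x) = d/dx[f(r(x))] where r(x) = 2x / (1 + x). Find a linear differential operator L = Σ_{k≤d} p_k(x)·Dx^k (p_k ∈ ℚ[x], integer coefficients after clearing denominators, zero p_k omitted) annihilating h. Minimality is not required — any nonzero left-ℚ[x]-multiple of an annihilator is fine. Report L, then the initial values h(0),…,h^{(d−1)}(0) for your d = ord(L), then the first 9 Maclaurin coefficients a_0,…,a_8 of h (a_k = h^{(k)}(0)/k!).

f: a_k = 0, 1, 0, -1/6, 0, 1/120, 0, -1/5040, 0, …
L₀ from L_f via x↦r, Dx↦r'^{-1}Dx.
Differentiate: ansatz ord ≤ ord L₀ ⇒ L.
L = (10 + 12·x + 6·x^2) + (6 + 18·x + 18·x^2 + 6·x^3)·Dx + (1 + 4·x + 6·x^2 + 4·x^3 + x^4)·Dx^2  (order 2).
h: a_k = 2, -4, 2, 8, -86/3, 60, -4418/45, 6064/45, -49262/315, …
ICs: h(0) = 2, h′(0) = -4.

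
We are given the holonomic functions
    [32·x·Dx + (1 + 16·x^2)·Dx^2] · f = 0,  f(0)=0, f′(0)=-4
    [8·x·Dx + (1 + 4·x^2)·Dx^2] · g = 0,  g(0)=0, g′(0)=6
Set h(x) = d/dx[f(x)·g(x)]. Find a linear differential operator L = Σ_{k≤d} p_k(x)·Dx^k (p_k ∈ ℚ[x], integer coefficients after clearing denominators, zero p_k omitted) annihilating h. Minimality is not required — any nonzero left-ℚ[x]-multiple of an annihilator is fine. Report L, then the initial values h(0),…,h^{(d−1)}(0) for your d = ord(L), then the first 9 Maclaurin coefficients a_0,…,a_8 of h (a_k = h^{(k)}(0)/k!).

f: a_k = 0, -4, 0, 64/3, 0, -1024/5, 0, 16384/7, 0, …
g: a_k = 0, 6, 0, -8, 0, 96/5, 0, -384/7, 0, …
h₀=f·g: eliminate ⇒ L₀, order ≤ 2·2.
Differentiate: ansatz ord ≤ ord L₀ ⇒ L.
L = (-1536·x - 51200·x^3 - 262144·x^5 + 655360·x^7 + 6291456·x^9) + (-80 - 6592·x^2 - 92160·x^4 - 229376·x^6 + 2293760·x^8 + 9437184·x^10)·Dx + (-160·x - 4480·x^3 - 30720·x^5 + 69632·x^7 + 1310720·x^9 + 3145728·x^11)·Dx^2 + (-1 - 40·x^2 - 464·x^4 + 29696·x^8 + 163840·x^10 + 262144·x^12)·Dx^3  (order 3).
h: a_k = 0, -48, 0, 640, 0, -44288/5, 0, 913408/7, 0, …
ICs: h(0) = 0, h′(0) = -48, h′′(0) = 0.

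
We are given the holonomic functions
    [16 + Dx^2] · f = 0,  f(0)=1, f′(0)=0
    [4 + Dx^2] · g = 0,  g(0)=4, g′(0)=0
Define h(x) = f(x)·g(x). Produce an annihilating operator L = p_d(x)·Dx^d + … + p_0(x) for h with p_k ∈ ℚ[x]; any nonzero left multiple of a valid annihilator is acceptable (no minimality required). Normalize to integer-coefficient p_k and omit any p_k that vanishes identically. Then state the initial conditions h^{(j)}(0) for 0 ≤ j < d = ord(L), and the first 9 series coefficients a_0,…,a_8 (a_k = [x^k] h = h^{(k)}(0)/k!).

f: a_k = 1, 0, -8, 0, 32/3, 0, -256/45, 0, 512/315, …
g: a_k = 4, 0, -8, 0, 8/3, 0, -16/45, 0, 8/315, …
Product ⇒ symmetric product L₀, ord ≤ 4.
L = 144 + 40·Dx^2 + Dx^4  (order 4).
h: a_k = 4, 0, -40, 0, 328/3, 0, -1168/9, 0, 26248/315, …
ICs: h(0) = 4, h′(0) = 0, h′′(0) = -80, h′′′(0) = 0.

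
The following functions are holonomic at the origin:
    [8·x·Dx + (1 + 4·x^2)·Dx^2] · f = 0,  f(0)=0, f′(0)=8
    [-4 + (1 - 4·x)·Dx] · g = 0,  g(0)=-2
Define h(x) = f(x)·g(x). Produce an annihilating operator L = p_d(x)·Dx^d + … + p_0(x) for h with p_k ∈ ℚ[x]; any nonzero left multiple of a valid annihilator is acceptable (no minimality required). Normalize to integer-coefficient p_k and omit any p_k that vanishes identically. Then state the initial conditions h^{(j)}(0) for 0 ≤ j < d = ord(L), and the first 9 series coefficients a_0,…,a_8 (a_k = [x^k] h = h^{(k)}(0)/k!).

L = 32·x + (8 - 8·x + 64·x^2)·Dx + (-1 + 4·x - 4·x^2 + 16·x^3)·Dx^2  (order 2).
h: a_k = 0, -16, -64, -704/3, -2816/3, -57088/15, -228352/15, -6378496/105, -25513984/105, …
ICs: h(0) = 0, h′(0) = -16.

f: a_k = 0, 8, 0, -32/3, 0, 128/5, 0, -512/7, 0, …
g: a_k = -2, -8, -32, -128, -512, -2048, -8192, -32768, -131072, …
Product ⇒ symmetric product L₀, ord ≤ 2.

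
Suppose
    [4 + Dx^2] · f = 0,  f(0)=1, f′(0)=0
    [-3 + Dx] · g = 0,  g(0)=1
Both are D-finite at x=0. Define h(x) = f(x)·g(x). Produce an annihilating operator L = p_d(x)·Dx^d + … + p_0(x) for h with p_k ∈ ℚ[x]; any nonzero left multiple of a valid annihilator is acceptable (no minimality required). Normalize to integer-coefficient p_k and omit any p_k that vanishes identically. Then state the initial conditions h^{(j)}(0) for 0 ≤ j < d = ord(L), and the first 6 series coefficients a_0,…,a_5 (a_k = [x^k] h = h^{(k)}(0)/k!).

L = 13 - 6·Dx + Dx^2  (order 2).
h: a_k = 1, 3, 5/2, -3/2, -119/24, -199/40, …
ICs: h(0) = 1, h′(0) = 3.

f: a_k = 1, 0, -2, 0, 2/3, 0, …
g: a_k = 1, 3, 9/2, 9/2, 27/8, 81/40, …
h₀=f·g: eliminate ⇒ L₀, order ≤ 2·1.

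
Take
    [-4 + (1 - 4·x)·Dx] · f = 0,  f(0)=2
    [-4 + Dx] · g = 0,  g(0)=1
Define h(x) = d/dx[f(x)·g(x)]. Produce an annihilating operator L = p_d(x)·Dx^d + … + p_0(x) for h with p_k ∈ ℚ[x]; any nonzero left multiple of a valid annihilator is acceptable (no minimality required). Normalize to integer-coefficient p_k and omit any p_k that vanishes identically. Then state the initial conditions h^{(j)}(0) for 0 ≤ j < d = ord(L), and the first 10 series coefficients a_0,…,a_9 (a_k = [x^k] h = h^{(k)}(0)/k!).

L = (10 - 32·x + 32·x^2) + (-1 + 6·x - 8·x^2)·Dx  (order 1).
h: a_k = 16, 160, 1024, 16640/3, 83456/3, 2003968/15, 5611520/9, 897851392/315, 808067072/63, 161613430784/2835, …
ICs: h(0) = 16.

f: a_k = 2, 8, 32, 128, 512, 2048, 8192, 32768, 131072, 524288, …
g: a_k = 1, 4, 8, 32/3, 32/3, 128/15, 256/45, 1024/315, 512/315, 2048/2835, …
L₀ := L_f ⊗_s L_g (sym. prod.), ord ≤ 1.
h=h₀': d/dx-closure on L₀ ⇒ L.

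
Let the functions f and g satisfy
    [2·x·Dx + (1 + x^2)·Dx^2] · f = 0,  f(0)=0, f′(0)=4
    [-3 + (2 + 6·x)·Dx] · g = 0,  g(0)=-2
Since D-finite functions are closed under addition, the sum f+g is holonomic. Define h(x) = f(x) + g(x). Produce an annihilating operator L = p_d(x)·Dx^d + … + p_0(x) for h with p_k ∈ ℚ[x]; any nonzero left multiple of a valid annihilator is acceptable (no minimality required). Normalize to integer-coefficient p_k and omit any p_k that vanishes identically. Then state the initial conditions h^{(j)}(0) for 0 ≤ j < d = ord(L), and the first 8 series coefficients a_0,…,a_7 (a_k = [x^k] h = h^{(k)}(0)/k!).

f: a_k = 0, 4, 0, -4/3, 0, 4/5, 0, -4/7, …
g: a_k = -2, -3, 9/4, -27/8, 405/64, -1701/128, 15309/512, -72171/1024, …
Weyl lclm of L_f,L_g ⇒ L₀ (ord ≤ 3).
L = (-12 - 90·x + 36·x^2 + 54·x^3)·Dx + (-35 - 48·x - 102·x^2 + 144·x^3 + 189·x^4)·Dx^2 + (-6 - 10·x + 36·x^2 + 44·x^3 + 42·x^4 + 54·x^5)·Dx^3  (order 3).
h: a_k = -2, 1, 9/4, -113/24, 405/64, -7993/640, 15309/512, -509293/7168, …
ICs: h(0) = -2, h′(0) = 1, h′′(0) = 9/2.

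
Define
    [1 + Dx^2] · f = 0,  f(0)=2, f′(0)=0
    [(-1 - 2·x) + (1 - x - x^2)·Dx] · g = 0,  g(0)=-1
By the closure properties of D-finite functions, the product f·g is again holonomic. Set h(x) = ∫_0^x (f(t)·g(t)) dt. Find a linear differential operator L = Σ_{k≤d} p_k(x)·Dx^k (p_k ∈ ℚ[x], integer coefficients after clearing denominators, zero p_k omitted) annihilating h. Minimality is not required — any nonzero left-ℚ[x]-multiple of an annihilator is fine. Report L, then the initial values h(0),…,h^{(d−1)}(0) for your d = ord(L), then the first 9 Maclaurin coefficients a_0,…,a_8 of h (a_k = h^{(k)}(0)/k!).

f: a_k = 2, 0, -1, 0, 1/12, 0, -1/360, 0, 1/20160, …
g: a_k = -1, -1, -2, -3, -5, -8, -13, -21, -34, …
Product ⇒ symmetric product L₀, ord ≤ 2.
h=∫h₀ ⇒ L = L₀·Dx.
L = (1 + x + x^2)·Dx + (2 + 4·x)·Dx^2 + (-1 + x + x^2)·Dx^3  (order 3).
h: a_k = 0, -2, -1, -1, -5/4, -97/60, -157/72, -7619/2520, -12329/2880, …
ICs: h(0) = 0, h′(0) = -2, h′′(0) = -2.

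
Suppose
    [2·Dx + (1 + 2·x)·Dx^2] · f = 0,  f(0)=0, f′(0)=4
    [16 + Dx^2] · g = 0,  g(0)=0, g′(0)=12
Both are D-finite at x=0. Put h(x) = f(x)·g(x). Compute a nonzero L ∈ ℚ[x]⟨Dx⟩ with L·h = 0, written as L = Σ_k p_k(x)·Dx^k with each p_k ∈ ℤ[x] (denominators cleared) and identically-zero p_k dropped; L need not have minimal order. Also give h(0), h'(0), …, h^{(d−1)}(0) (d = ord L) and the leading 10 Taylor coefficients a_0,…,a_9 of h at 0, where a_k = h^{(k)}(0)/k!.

f: a_k = 0, 4, -4, 16/3, -8, 64/5, -64/3, 256/7, -64, 1024/9, …
g: a_k = 0, 12, 0, -32, 0, 128/5, 0, -1024/105, 0, 2048/945, …
L₀ := L_f ⊗_s L_g (sym. prod.), ord ≤ 4.
L = (2688 + 27648·x + 93184·x^2 + 131072·x^3 + 65536·x^4) + (896 + 5888·x + 12288·x^2 + 8192·x^3)·Dx + (408 + 3712·x + 11904·x^2 + 16384·x^3 + 8192·x^4)·Dx^2 + (56 + 368·x + 768·x^2 + 512·x^3)·Dx^3 + (15 + 124·x + 380·x^2 + 512·x^3 + 256·x^4)·Dx^4  (order 4).
h: a_k = 0, 0, 48, -48, -64, 32, 256/3, -512/5, 13312/105, -26368/105, …
ICs: h(0) = 0, h′(0) = 0, h′′(0) = 96, h′′′(0) = -288.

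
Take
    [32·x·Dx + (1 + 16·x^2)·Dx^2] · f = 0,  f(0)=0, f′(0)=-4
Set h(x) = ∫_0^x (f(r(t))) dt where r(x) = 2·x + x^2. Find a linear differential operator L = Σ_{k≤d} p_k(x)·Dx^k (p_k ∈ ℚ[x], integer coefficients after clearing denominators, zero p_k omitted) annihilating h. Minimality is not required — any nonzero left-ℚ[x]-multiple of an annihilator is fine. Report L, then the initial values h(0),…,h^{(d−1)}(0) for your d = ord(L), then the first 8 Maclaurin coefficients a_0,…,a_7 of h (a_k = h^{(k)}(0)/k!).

f: a_k = 0, -4, 0, 64/3, 0, -1024/5, 0, 16384/7, …
h₀=f(r): pull back L_f along r ⇒ L₀.
h=∫h₀ ⇒ L = L₀·Dx.
L = (-1 + 128·x + 256·x^2 + 192·x^3 + 48·x^4)·Dx^2 + (1 + x + 64·x^2 + 128·x^3 + 80·x^4 + 16·x^5)·Dx^3  (order 3).
h: a_k = 0, 0, -4, -4/3, 128/3, 256/5, -16064/15, -49088/21, …
ICs: h(0) = 0, h′(0) = 0, h′′(0) = -8.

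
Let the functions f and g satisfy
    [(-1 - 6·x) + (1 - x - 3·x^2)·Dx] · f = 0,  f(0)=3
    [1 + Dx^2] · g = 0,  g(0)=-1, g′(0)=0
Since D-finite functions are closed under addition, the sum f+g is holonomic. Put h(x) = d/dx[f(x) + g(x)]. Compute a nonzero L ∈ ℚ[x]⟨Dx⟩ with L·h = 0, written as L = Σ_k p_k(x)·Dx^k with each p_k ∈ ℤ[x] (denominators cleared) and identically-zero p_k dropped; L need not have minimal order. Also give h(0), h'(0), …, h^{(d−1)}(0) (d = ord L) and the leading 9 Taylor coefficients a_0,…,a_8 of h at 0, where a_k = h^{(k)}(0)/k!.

f: a_k = 3, 3, 12, 21, 57, 120, 291, 651, 1524, …
g: a_k = -1, 0, 1/2, 0, -1/24, 0, 1/720, 0, -1/40320, …
h₀=f+g: left-lcm gives L₀, ord ≤ 3.
Derive L from L₀ (diff closure).
L = (464 + 2522·x + 8618·x^2 + 6330·x^3 + 9630·x^4 + 486·x^5 + 486·x^6) + (-43 - 249·x + 114·x^2 + 559·x^3 + 1500·x^4 + 1863·x^5 + 189·x^6 + 162·x^7)·Dx + (464 + 2522·x + 8618·x^2 + 6330·x^3 + 9630·x^4 + 486·x^5 + 486·x^6)·Dx^2 + (-43 - 249·x + 114·x^2 + 559·x^3 + 1500·x^4 + 1863·x^5 + 189·x^6 + 162·x^7)·Dx^3  (order 3).
h: a_k = 3, 25, 63, 1367/6, 600, 209521/120, 4557, 61447679/5040, 31293, …
ICs: h(0) = 3, h′(0) = 25, h′′(0) = 126.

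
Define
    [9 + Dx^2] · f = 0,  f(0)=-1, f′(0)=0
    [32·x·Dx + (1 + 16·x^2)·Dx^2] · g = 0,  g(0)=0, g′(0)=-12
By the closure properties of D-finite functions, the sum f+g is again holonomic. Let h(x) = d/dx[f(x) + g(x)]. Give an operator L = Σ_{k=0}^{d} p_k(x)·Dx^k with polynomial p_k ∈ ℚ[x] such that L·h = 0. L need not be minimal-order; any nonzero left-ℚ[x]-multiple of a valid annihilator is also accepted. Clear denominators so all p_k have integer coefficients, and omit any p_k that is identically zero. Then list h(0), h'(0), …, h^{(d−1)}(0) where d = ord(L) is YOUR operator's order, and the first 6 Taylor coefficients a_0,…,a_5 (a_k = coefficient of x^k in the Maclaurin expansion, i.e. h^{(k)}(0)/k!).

L = (-52704·x + 967680·x^3 + 663552·x^5) + (-207 + 13104·x^2 + 283392·x^4 + 331776·x^6)·Dx + (-5856·x + 107520·x^3 + 73728·x^5)·Dx^2 + (-23 + 1456·x^2 + 31488·x^4 + 36864·x^6)·Dx^3  (order 3).
h: a_k = -12, 9, 192, -27/2, -3072, 243/40, …
ICs: h(0) = -12, h′(0) = 9, h′′(0) = 384.

f: a_k = -1, 0, 9/2, 0, -27/8, 0, …
g: a_k = 0, -12, 0, 64, 0, -3072/5, …
L₀ := lclm(L_f,L_g); ord L₀ ≤ 2+2.
h₀' ⇒ L via d/dx closure of L₀.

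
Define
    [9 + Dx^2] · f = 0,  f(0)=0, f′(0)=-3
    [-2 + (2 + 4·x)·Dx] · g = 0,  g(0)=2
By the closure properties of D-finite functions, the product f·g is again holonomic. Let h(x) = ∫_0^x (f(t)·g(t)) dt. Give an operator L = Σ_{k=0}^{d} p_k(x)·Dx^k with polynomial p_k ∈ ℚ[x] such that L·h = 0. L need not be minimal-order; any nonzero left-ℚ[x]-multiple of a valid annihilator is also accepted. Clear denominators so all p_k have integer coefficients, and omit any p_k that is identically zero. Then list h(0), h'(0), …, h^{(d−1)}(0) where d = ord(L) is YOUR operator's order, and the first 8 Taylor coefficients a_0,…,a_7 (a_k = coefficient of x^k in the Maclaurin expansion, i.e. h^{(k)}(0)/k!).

L = (12 + 36·x + 36·x^2)·Dx + (-2 - 4·x)·Dx^2 + (1 + 4·x + 4·x^2)·Dx^3  (order 3).
h: a_k = 0, 0, -3, -2, 3, 6/5, -4/5, -24/35, …
ICs: h(0) = 0, h′(0) = 0, h′′(0) = -6.

f: a_k = 0, -3, 0, 9/2, 0, -81/40, 0, 243/560, …
g: a_k = 2, 2, -1, 1, -5/4, 7/4, -21/8, 33/8, …
h₀=f·g: eliminate ⇒ L₀, order ≤ 2·1.
∫: right-multiply L₀ by Dx.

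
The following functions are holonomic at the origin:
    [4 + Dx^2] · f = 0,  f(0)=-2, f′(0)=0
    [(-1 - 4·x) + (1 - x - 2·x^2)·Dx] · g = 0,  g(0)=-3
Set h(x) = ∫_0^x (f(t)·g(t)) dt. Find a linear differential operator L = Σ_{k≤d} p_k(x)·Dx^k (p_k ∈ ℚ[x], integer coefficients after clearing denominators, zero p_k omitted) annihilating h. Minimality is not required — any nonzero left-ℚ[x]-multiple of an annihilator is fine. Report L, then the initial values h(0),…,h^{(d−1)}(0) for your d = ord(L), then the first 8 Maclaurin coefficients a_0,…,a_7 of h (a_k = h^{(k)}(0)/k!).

L = (4·x + 8·x^2)·Dx + (2 + 8·x)·Dx^2 + (-1 + x + 2·x^2)·Dx^3  (order 3).
h: a_k = 0, 6, 3, 2, 9/2, 34/5, 35/3, 2062/105, …
ICs: h(0) = 0, h′(0) = 6, h′′(0) = 6.

f: a_k = -2, 0, 4, 0, -4/3, 0, 8/45, 0, …
g: a_k = -3, -3, -9, -15, -33, -63, -129, -255, …
L₀ := L_f ⊗_s L_g (sym. prod.), ord ≤ 2.
∫: right-multiply L₀ by Dx.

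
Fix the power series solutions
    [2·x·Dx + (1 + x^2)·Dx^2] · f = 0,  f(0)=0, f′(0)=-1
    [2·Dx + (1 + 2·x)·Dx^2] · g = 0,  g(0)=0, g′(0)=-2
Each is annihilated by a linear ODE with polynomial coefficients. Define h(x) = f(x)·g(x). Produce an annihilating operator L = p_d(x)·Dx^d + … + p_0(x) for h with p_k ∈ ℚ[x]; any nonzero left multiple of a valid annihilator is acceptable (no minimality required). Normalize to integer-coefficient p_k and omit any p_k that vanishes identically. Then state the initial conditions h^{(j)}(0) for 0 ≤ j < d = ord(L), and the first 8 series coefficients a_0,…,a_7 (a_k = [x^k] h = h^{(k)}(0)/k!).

L = (24 + 80·x + 88·x^2 + 240·x^3 + 240·x^4 + 208·x^5 + 16·x^7)·Dx + (12 + 80·x + 332·x^2 + 608·x^3 + 880·x^4 + 744·x^5 + 560·x^6 + 24·x^7 + 56·x^8)·Dx^2 + (12 + 52·x + 168·x^2 + 372·x^3 + 516·x^4 + 564·x^5 + 384·x^6 + 276·x^7 + 24·x^8 + 32·x^9)·Dx^3 + (2 + 12·x + 34·x^2 + 64·x^3 + 87·x^4 + 96·x^5 + 84·x^6 + 48·x^7 + 33·x^8 + 4·x^9 + 4·x^10)·Dx^4  (order 4).
h: a_k = 0, 0, 2, -2, 2, -10/3, 266/45, -146/15, …
ICs: h(0) = 0, h′(0) = 0, h′′(0) = 4, h′′′(0) = -12.

f: a_k = 0, -1, 0, 1/3, 0, -1/5, 0, 1/7, …
g: a_k = 0, -2, 2, -8/3, 4, -32/5, 32/3, -128/7, …
f·g: L₀ = L_f ⊗_s L_g, ord ≤ 2·2.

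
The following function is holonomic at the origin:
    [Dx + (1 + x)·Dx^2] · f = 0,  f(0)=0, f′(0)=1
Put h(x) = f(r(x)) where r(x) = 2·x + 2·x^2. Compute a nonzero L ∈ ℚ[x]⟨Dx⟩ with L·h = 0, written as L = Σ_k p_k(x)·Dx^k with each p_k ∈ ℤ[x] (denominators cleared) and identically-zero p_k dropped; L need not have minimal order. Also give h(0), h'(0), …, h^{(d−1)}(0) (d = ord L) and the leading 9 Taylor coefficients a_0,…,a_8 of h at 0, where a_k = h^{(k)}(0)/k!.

L = (4·x + 4·x^2)·Dx + (1 + 4·x + 6·x^2 + 4·x^3)·Dx^2  (order 2).
h: a_k = 0, 2, 0, -4/3, 2, -8/5, 0, 16/7, -4, …
ICs: h(0) = 0, h′(0) = 2.

f: a_k = 0, 1, -1/2, 1/3, -1/4, 1/5, -1/6, 1/7, -1/8, …
L₀ from L_f via x↦r, Dx↦r'^{-1}Dx.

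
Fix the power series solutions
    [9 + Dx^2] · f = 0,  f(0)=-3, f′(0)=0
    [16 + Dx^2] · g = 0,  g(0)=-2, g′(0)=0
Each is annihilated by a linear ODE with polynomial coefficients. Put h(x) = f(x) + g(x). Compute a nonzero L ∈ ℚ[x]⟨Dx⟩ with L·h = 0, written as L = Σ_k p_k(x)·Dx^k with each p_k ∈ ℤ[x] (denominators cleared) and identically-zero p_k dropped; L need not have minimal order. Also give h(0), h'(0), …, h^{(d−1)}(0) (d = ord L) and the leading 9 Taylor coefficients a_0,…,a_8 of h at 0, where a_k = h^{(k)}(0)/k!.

f: a_k = -3, 0, 27/2, 0, -81/8, 0, 243/80, 0, -2187/4480, …
g: a_k = -2, 0, 16, 0, -64/3, 0, 512/45, 0, -1024/315, …
h₀=f+g: left-lcm gives L₀, ord ≤ 4.
L = 144 + 25·Dx^2 + Dx^4  (order 4).
h: a_k = -5, 0, 59/2, 0, -755/24, 0, 10379/720, 0, -30151/8064, …
ICs: h(0) = -5, h′(0) = 0, h′′(0) = 59, h′′′(0) = 0.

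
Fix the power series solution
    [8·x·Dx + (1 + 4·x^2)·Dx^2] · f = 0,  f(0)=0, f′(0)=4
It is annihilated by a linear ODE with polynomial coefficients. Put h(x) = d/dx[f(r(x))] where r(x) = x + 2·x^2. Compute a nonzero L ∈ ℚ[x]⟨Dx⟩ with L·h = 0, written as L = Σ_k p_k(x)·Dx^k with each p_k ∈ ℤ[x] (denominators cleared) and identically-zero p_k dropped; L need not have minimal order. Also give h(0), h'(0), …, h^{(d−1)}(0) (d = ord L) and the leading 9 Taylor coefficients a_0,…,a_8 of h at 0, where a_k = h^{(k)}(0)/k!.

f: a_k = 0, 4, 0, -16/3, 0, 64/5, 0, -256/7, 0, …
h₀=f(r): pull back L_f along r ⇒ L₀.
Differentiate: ansatz ord ≤ ord L₀ ⇒ L.
L = (-4 + 8·x + 64·x^2 + 192·x^3 + 192·x^4) + (1 + 4·x + 4·x^2 + 32·x^3 + 80·x^4 + 64·x^5)·Dx  (order 1).
h: a_k = 4, 16, -16, -128, -256, 512, 3328, 4096, -17408, …
ICs: h(0) = 4.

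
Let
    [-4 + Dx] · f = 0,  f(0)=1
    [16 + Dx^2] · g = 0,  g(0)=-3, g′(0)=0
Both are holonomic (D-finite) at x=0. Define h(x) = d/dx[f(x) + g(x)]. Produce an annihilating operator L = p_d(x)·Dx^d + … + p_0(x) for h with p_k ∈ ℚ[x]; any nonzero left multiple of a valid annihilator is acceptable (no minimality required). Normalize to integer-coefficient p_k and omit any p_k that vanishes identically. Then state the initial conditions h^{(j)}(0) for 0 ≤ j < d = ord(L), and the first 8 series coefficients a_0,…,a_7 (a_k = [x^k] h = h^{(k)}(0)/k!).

f: a_k = 1, 4, 8, 32/3, 32/3, 128/15, 256/45, 1024/315, …
g: a_k = -3, 0, 24, 0, -32, 0, 256/15, 0, …
L₀ := lclm(L_f,L_g); ord L₀ ≤ 1+2.
h=h₀': d/dx-closure on L₀ ⇒ L.
L = 64 - 16·Dx + 4·Dx^2 - Dx^3  (order 3).
h: a_k = 4, 64, 32, -256/3, 128/3, 2048/15, 1024/45, -8192/315, …
ICs: h(0) = 4, h′(0) = 64, h′′(0) = 64.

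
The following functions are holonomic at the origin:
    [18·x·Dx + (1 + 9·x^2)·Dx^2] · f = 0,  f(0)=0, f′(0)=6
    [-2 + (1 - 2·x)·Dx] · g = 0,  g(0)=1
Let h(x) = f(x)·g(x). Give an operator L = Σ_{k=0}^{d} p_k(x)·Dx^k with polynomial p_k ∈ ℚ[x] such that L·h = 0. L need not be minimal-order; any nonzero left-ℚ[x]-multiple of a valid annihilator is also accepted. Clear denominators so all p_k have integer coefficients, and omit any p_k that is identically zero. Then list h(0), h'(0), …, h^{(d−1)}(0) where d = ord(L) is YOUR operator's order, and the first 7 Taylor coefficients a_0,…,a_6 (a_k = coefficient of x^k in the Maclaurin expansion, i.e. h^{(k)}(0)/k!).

L = 36·x + (4 - 18·x + 72·x^2)·Dx + (-1 + 2·x - 9·x^2 + 18·x^3)·Dx^2  (order 2).
h: a_k = 0, 6, 12, 6, 12, 606/5, 1212/5, …
ICs: h(0) = 0, h′(0) = 6.

f: a_k = 0, 6, 0, -18, 0, 486/5, 0, …
g: a_k = 1, 2, 4, 8, 16, 32, 64, …
h₀=f·g: eliminate ⇒ L₀, order ≤ 2·1.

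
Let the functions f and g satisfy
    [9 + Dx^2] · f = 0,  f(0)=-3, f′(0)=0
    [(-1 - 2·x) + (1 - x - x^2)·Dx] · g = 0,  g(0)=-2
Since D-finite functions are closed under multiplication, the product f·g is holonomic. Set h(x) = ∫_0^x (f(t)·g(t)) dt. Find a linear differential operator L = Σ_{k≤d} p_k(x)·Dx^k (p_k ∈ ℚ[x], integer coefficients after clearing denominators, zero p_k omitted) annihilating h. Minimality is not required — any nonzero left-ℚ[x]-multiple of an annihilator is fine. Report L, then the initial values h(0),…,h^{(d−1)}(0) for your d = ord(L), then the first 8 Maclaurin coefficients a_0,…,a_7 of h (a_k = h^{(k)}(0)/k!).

f: a_k = -3, 0, 27/2, 0, -81/8, 0, 243/80, 0, …
g: a_k = -2, -2, -4, -6, -10, -16, -26, -42, …
Sym-product of L_f,L_g gives L₀ (≤ ord 2).
h=∫₀ˣh₀: take L = L₀·Dx.
L = (-7 + 9·x + 9·x^2)·Dx + (2 + 4·x)·Dx^2 + (-1 + x + x^2)·Dx^3  (order 3).
h: a_k = 0, 6, 3, -5, -9/4, -3/4, -17/8, -129/40, …
ICs: h(0) = 0, h′(0) = 6, h′′(0) = 6.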